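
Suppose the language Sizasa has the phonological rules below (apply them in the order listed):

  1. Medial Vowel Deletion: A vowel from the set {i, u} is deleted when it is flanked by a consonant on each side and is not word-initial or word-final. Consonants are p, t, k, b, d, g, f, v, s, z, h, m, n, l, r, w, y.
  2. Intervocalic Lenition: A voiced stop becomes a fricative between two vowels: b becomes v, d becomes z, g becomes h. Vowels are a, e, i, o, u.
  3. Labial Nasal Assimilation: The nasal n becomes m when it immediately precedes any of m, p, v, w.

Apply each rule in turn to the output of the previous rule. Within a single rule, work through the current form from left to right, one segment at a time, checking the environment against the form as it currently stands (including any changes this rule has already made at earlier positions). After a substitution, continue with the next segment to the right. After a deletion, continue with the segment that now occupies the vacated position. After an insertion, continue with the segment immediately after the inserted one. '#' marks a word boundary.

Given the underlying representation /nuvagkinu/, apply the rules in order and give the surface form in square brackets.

1 Medial Vowel Deletion: [nuvagkinu] → [nvagknu]
2 Intervocalic Lenition: no change — [nvagknu]
3 Labial Nasal Assimilation: [nvagknu] → [mvagknu]

[mvagknu]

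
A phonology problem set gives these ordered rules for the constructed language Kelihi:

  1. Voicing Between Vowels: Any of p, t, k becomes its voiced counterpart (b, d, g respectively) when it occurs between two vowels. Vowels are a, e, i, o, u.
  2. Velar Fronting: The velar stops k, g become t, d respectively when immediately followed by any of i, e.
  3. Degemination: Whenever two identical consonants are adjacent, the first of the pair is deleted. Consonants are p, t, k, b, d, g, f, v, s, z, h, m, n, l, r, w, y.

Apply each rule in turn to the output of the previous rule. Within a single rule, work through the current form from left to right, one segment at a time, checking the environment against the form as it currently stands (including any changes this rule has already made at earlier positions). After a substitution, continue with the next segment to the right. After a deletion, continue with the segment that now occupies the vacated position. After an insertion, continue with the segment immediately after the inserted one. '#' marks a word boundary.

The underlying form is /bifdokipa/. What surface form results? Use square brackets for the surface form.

1 Voicing Between Vowels: [bifdokipa] → [bifdogiba]
2 Velar Fronting: [bifdogiba] → [bifdodiba]
3 Degemination: no change — [bifdodiba]

[bifdodiba]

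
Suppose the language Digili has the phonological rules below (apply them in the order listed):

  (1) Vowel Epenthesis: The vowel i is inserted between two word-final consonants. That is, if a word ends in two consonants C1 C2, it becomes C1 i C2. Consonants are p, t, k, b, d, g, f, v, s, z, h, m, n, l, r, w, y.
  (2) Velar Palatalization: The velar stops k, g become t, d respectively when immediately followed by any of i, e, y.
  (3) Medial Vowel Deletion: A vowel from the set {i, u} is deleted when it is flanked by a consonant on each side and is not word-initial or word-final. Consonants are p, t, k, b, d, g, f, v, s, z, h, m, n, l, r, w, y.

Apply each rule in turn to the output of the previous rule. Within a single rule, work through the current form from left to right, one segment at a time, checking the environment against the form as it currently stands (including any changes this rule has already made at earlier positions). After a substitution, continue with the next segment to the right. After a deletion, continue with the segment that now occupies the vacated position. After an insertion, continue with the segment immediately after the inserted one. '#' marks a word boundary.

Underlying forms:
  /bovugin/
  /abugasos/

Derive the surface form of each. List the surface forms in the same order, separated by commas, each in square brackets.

/bovugin/:
  (1) Vowel Epenthesis: no change — [bovugin]
  (2) Velar Palatalization: [bovugin] → [bovudin]
  (3) Medial Vowel Deletion: [bovudin] → [bovdn]
/abugasos/:
  (1) Vowel Epenthesis: no change — [abugasos]
  (2) Velar Palatalization: no change — [abugasos]
  (3) Medial Vowel Deletion: [abugasos] → [abgasos]

[bovdn], [abgasos]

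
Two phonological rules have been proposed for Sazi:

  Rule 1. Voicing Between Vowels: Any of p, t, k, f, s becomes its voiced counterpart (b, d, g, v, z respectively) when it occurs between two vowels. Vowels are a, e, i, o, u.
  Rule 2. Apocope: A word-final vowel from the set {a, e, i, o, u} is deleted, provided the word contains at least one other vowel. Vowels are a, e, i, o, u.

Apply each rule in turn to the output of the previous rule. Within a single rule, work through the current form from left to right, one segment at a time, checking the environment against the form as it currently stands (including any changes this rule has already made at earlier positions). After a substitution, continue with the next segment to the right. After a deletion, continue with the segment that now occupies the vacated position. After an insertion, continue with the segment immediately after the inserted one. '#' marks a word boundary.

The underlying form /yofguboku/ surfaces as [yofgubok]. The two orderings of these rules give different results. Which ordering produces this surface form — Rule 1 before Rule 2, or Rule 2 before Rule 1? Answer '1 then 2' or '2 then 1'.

2 then 1

Order 1 then 2:
  1 Voicing Between Vowels: [yofguboku] → [yofgubogu]
  2 Apocope: [yofgubogu] → [yofgubog]
  result: [yofgubog]
Order 2 then 1:
  2 Apocope: [yofguboku] → [yofgubok]
  1 Voicing Between Vowels: no change — [yofgubok]
  result: [yofgubok]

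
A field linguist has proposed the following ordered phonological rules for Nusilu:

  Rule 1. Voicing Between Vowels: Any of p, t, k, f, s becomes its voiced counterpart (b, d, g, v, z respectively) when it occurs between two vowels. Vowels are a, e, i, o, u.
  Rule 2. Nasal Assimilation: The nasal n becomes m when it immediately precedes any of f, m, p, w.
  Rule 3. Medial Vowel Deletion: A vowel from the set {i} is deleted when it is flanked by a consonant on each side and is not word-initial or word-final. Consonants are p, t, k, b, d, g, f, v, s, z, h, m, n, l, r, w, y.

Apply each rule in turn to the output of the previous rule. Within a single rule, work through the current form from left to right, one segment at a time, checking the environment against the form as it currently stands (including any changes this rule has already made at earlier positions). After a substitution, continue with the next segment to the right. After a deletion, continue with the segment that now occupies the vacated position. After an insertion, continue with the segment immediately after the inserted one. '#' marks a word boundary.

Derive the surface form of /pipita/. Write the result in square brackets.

[pbda]

Rule 1 Voicing Between Vowels: [pipita] → [pibida]
Rule 2 Nasal Assimilation: no change — [pibida]
Rule 3 Medial Vowel Deletion: [pibida] → [pbda]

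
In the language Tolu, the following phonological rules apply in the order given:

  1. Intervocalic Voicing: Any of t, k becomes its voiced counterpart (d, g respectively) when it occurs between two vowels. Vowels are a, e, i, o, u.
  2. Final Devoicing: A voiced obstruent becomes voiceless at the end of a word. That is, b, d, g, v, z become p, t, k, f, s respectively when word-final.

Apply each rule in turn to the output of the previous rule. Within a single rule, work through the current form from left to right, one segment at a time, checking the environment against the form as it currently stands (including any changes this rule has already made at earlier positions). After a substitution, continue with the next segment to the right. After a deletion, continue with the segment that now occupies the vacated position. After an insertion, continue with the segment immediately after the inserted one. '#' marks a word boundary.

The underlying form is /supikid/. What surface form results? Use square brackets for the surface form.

1 Intervocalic Voicing: [supikid] → [supigid]
2 Final Devoicing: [supigid] → [supigit]

[supigit]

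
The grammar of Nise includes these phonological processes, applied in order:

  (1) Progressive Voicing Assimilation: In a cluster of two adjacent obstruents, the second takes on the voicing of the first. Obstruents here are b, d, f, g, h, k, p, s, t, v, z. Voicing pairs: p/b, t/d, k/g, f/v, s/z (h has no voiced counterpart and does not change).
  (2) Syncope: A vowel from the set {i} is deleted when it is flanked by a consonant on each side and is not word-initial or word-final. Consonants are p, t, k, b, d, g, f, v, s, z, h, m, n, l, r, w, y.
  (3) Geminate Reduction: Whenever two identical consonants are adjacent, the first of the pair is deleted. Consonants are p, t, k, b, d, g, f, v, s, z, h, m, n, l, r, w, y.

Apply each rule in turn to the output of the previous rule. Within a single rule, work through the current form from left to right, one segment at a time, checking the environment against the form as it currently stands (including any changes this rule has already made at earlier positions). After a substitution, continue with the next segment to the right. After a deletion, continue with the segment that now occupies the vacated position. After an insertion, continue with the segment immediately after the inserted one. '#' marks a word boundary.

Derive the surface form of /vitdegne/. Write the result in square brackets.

(1) Progressive Voicing Assimilation: [vitdegne] → [vittegne]
(2) Syncope: [vittegne] → [vttegne]
(3) Geminate Reduction: [vttegne] → [vtegne]

[vtegne]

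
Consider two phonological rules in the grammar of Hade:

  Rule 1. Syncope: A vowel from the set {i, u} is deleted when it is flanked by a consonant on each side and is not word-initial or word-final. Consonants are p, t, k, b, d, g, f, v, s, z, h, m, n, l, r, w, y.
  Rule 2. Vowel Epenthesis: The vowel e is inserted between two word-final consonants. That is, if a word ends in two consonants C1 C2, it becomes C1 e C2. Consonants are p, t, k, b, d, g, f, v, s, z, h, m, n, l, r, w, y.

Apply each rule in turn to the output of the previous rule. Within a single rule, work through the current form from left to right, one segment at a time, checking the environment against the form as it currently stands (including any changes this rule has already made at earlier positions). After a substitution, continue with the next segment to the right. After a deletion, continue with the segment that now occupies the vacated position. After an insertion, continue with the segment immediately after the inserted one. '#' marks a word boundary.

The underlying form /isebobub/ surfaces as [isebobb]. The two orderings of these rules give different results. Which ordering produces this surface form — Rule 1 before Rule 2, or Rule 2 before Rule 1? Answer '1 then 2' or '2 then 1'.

Order 1 then 2:
  1 Syncope: [isebobub] → [isebobb]
  2 Vowel Epenthesis: [isebobb] → [isebobeb]
  result: [isebobeb]
Order 2 then 1:
  2 Vowel Epenthesis: no change — [isebobub]
  1 Syncope: [isebobub] → [isebobb]
  result: [isebobb]

2 then 1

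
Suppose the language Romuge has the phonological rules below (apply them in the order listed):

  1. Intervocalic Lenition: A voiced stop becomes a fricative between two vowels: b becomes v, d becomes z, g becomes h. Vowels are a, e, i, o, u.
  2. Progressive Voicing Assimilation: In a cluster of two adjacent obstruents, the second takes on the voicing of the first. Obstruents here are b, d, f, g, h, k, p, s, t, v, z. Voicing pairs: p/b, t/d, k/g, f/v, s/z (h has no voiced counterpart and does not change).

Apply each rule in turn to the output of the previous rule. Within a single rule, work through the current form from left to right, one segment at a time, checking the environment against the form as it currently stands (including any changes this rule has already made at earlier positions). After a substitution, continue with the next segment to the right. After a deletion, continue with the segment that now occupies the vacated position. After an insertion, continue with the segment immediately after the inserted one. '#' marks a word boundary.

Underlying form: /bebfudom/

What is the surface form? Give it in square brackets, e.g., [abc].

[bebvuzom]

1 Intervocalic Lenition: [bebfudom] → [bebfuzom]
2 Progressive Voicing Assimilation: [bebfuzom] → [bebvuzom]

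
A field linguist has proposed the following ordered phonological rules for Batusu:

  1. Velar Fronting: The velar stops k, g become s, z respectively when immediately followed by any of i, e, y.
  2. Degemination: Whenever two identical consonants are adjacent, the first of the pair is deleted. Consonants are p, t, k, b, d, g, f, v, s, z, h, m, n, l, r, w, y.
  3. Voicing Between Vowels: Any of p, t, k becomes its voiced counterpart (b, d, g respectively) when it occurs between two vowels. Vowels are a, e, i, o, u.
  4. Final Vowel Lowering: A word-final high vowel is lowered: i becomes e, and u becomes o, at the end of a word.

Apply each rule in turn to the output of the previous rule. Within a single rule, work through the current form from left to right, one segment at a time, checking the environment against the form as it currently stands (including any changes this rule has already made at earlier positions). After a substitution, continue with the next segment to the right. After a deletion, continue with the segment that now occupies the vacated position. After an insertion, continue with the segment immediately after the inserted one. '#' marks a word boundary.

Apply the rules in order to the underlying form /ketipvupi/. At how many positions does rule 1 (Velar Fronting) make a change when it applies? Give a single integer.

1 Velar Fronting: [ketipvupi] → [setipvupi]
2 Degemination: no change — [setipvupi]
3 Voicing Between Vowels: [setipvupi] → [sedipvubi]
4 Final Vowel Lowering: [sedipvubi] → [sedipvube]
Rule 1 changed 1 position(s).

1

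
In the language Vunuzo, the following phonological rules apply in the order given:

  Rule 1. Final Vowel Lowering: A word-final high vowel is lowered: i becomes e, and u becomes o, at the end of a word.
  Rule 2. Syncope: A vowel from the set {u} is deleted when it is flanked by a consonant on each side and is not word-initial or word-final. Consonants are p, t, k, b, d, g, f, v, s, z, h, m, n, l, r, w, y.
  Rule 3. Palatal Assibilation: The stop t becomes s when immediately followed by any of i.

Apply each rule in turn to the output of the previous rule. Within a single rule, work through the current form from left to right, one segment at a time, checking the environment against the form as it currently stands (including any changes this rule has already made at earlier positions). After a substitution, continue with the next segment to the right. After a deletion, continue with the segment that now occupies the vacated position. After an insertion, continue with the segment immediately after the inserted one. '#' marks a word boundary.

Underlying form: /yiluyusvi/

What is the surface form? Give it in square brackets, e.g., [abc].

Rule 1 Final Vowel Lowering: [yiluyusvi] → [yiluyusve]
Rule 2 Syncope: [yiluyusve] → [yilysve]
Rule 3 Palatal Assibilation: no change — [yilysve]

[yilysve]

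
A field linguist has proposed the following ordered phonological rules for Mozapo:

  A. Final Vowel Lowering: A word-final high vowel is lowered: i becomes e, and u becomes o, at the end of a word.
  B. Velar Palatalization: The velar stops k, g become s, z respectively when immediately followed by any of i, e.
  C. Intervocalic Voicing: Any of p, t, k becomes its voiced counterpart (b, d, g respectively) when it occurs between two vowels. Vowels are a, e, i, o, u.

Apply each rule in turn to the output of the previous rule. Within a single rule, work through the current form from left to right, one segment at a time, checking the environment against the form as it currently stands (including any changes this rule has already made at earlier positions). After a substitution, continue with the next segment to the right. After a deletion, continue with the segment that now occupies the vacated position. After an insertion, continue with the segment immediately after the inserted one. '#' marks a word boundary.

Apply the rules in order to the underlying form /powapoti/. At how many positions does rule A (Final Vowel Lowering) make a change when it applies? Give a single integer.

A Final Vowel Lowering: [powapoti] → [powapote]
B Velar Palatalization: no change — [powapote]
C Intervocalic Voicing: [powapote] → [powabode]
Rule A changed 1 position(s).

1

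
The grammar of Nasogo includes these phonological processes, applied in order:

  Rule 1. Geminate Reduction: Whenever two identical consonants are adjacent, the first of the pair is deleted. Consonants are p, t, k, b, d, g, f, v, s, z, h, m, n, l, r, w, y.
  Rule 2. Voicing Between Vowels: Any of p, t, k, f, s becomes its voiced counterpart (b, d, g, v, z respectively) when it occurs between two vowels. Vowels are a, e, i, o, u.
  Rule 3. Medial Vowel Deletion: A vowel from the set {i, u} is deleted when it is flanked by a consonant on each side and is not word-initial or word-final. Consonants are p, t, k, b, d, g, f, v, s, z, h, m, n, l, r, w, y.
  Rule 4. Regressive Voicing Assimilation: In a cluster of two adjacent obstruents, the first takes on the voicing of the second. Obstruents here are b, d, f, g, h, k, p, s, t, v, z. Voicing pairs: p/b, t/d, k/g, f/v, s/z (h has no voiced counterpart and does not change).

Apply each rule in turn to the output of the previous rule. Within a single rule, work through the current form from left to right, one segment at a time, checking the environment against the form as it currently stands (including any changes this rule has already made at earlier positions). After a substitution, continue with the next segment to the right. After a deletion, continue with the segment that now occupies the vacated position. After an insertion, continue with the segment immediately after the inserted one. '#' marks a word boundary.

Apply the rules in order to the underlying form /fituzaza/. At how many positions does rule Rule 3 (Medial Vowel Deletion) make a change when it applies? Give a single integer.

Rule 1 Geminate Reduction: no change — [fituzaza]
Rule 2 Voicing Between Vowels: [fituzaza] → [fiduzaza]
Rule 3 Medial Vowel Deletion: [fiduzaza] → [fdzaza]
Rule 4 Regressive Voicing Assimilation: [fdzaza] → [vdzaza]
Rule Rule 3 changed 2 position(s).

2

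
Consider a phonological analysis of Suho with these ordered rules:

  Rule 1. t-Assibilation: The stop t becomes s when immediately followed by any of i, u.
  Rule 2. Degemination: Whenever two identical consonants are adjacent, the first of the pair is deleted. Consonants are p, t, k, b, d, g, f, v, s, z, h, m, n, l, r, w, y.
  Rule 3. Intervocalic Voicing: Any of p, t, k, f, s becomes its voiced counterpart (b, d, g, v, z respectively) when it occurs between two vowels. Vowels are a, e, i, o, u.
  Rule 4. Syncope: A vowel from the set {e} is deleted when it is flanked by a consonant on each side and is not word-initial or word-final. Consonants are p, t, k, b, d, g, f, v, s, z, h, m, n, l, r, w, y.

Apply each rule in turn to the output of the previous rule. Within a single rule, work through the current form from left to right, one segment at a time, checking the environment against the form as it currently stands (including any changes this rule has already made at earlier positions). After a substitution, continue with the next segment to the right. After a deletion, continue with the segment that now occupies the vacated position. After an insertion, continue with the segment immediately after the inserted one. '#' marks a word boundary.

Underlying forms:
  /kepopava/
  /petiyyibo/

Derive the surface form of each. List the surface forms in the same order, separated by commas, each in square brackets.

[kbobava], [pziyibo]

/kepopava/:
  Rule 1 t-Assibilation: no change — [kepopava]
  Rule 2 Degemination: no change — [kepopava]
  Rule 3 Intervocalic Voicing: [kepopava] → [kebobava]
  Rule 4 Syncope: [kebobava] → [kbobava]
/petiyyibo/:
  Rule 1 t-Assibilation: [petiyyibo] → [pesiyyibo]
  Rule 2 Degemination: [pesiyyibo] → [pesiyibo]
  Rule 3 Intervocalic Voicing: [pesiyibo] → [peziyibo]
  Rule 4 Syncope: [peziyibo] → [pziyibo]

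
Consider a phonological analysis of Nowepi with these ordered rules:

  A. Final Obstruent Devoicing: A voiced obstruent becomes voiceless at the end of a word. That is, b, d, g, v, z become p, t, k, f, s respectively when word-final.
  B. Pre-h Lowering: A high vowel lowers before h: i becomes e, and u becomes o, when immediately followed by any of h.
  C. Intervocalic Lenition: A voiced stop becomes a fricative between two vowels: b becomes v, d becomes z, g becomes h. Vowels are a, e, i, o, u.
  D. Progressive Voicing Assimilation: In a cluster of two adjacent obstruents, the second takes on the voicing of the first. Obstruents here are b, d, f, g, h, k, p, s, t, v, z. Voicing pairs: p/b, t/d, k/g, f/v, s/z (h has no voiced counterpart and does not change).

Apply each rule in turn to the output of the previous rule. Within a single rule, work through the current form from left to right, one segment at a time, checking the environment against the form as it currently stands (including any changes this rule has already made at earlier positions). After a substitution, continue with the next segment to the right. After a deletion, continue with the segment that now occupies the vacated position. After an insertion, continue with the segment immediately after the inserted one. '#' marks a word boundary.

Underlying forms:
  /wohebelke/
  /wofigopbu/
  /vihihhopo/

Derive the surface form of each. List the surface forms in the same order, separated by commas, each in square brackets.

/wohebelke/:
  A Final Obstruent Devoicing: no change — [wohebelke]
  B Pre-h Lowering: no change — [wohebelke]
  C Intervocalic Lenition: [wohebelke] → [wohevelke]
  D Progressive Voicing Assimilation: no change — [wohevelke]
/wofigopbu/:
  A Final Obstruent Devoicing: no change — [wofigopbu]
  B Pre-h Lowering: no change — [wofigopbu]
  C Intervocalic Lenition: [wofigopbu] → [wofihopbu]
  D Progressive Voicing Assimilation: [wofihopbu] → [wofihoppu]
/vihihhopo/:
  A Final Obstruent Devoicing: no change — [vihihhopo]
  B Pre-h Lowering: [vihihhopo] → [vehehhopo]
  C Intervocalic Lenition: no change — [vehehhopo]
  D Progressive Voicing Assimilation: no change — [vehehhopo]

[wohevelke], [wofihoppu], [vehehhopo]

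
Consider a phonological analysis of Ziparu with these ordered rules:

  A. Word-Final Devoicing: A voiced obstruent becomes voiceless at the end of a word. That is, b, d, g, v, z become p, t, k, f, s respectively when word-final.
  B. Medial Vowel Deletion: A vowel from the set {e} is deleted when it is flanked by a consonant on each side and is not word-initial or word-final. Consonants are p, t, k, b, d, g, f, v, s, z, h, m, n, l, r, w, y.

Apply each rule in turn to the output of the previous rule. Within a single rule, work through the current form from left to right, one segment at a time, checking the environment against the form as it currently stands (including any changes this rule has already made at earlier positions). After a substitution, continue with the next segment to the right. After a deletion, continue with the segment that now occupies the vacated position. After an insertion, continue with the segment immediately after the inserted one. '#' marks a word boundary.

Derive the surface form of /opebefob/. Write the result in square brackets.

[opbfop]

A Word-Final Devoicing: [opebefob] → [opebefop]
B Medial Vowel Deletion: [opebefop] → [opbfop]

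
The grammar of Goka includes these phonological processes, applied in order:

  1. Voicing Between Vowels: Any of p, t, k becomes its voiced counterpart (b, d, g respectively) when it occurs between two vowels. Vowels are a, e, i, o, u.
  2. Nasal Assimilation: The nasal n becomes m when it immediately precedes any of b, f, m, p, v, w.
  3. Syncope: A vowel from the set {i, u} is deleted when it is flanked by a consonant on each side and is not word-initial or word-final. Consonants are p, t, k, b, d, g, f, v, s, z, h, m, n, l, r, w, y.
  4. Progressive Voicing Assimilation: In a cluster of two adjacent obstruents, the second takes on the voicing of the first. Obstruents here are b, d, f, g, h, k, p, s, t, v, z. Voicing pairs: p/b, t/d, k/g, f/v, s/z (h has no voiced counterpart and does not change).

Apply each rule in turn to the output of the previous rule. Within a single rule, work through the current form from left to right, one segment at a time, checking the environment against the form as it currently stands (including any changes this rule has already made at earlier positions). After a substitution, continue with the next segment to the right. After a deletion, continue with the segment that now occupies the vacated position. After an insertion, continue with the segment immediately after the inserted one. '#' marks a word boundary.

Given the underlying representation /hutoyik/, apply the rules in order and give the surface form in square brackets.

[htoyk]

1 Voicing Between Vowels: [hutoyik] → [hudoyik]
2 Nasal Assimilation: no change — [hudoyik]
3 Syncope: [hudoyik] → [hdoyk]
4 Progressive Voicing Assimilation: [hdoyk] → [htoyk]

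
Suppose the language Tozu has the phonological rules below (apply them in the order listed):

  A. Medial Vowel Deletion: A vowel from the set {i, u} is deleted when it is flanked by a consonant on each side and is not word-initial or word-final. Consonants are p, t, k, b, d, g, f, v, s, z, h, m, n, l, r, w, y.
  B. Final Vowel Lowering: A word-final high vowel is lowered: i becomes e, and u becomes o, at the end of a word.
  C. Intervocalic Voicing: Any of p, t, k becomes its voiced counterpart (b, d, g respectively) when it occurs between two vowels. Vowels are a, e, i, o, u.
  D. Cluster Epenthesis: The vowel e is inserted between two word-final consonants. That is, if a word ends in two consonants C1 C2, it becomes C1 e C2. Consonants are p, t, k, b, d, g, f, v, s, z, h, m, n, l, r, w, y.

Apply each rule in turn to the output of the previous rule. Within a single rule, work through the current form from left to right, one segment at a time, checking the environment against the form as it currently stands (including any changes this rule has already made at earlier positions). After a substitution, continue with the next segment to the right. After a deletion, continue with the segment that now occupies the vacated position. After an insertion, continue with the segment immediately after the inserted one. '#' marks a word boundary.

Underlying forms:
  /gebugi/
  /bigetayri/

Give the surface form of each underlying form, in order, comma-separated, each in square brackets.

/gebugi/:
  A Medial Vowel Deletion: [gebugi] → [gebgi]
  B Final Vowel Lowering: [gebgi] → [gebge]
  C Intervocalic Voicing: no change — [gebge]
  D Cluster Epenthesis: no change — [gebge]
/bigetayri/:
  A Medial Vowel Deletion: [bigetayri] → [bgetayri]
  B Final Vowel Lowering: [bgetayri] → [bgetayre]
  C Intervocalic Voicing: [bgetayre] → [bgedayre]
  D Cluster Epenthesis: no change — [bgedayre]

[gebge], [bgedayre]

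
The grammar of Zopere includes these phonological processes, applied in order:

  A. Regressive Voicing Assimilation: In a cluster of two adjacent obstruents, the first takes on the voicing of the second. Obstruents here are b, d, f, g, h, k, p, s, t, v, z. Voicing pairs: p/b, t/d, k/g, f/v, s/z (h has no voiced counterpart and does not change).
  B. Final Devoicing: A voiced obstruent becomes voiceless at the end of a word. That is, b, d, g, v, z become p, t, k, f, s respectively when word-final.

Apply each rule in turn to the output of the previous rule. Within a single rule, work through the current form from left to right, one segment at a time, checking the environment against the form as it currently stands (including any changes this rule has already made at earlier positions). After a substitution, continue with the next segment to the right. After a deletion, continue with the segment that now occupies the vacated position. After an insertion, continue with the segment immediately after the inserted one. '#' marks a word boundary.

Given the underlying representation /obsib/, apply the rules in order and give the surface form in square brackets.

A Regressive Voicing Assimilation: [obsib] → [opsib]
B Final Devoicing: [opsib] → [opsip]

[opsip]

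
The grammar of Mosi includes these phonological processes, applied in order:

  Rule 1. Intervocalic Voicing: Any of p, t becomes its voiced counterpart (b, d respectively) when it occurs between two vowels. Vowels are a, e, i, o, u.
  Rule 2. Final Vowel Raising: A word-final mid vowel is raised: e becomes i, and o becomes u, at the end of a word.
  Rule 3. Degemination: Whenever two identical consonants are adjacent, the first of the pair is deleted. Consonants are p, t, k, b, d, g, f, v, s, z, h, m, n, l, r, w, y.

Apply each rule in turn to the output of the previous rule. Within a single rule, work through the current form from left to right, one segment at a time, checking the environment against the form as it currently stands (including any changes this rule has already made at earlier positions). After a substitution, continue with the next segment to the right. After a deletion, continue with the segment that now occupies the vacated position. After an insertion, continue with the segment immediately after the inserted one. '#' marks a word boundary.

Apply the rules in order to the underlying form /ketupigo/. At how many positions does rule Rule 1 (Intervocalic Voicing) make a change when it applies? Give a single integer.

2

Rule 1 Intervocalic Voicing: [ketupigo] → [kedubigo]
Rule 2 Final Vowel Raising: [kedubigo] → [kedubigu]
Rule 3 Degemination: no change — [kedubigu]
Rule Rule 1 changed 2 position(s).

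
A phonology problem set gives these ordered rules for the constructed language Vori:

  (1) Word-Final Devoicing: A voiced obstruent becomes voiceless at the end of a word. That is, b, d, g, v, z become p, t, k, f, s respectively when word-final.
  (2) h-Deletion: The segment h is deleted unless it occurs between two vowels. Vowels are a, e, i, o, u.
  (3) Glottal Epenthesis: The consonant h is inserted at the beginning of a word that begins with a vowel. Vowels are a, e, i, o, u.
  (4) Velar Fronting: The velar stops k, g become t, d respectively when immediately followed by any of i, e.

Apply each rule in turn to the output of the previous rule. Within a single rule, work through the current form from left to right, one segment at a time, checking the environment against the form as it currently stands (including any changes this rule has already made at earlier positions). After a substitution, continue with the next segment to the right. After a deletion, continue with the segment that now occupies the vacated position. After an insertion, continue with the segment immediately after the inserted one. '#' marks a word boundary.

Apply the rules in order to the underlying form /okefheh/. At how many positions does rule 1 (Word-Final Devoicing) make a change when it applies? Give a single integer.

0

(1) Word-Final Devoicing: no change — [okefheh]
(2) h-Deletion: [okefheh] → [okefe]
(3) Glottal Epenthesis: [okefe] → [hokefe]
(4) Velar Fronting: [hokefe] → [hotefe]
Rule 1 changed 0 position(s).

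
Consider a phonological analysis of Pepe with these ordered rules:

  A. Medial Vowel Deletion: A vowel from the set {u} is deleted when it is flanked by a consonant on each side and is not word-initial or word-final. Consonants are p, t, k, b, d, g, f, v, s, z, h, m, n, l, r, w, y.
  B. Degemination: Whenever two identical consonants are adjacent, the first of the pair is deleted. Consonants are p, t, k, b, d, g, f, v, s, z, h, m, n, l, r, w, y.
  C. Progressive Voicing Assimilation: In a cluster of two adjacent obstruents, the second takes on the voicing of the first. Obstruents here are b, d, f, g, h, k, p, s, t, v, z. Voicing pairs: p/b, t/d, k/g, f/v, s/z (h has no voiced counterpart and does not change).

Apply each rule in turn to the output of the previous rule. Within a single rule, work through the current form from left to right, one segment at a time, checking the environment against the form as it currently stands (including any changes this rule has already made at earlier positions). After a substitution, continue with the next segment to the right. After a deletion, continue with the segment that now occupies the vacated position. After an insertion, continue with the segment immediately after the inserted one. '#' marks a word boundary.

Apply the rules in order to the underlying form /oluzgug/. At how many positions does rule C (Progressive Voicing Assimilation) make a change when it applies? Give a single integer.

A Medial Vowel Deletion: [oluzgug] → [olzgg]
B Degemination: [olzgg] → [olzg]
C Progressive Voicing Assimilation: no change — [olzg]
Rule C changed 0 position(s).

0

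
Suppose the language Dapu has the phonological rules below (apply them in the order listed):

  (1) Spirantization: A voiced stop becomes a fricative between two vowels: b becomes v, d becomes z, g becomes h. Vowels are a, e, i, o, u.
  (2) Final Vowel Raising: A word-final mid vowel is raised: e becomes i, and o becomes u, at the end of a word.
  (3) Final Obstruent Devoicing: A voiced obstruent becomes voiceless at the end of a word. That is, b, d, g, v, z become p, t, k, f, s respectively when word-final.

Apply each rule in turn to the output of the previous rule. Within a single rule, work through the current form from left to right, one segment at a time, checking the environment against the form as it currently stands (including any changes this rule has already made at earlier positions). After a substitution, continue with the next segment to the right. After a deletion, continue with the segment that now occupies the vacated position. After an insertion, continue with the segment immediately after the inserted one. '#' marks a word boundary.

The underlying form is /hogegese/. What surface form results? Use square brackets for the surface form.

[hohehesi]

(1) Spirantization: [hogegese] → [hohehese]
(2) Final Vowel Raising: [hohehese] → [hohehesi]
(3) Final Obstruent Devoicing: no change — [hohehesi]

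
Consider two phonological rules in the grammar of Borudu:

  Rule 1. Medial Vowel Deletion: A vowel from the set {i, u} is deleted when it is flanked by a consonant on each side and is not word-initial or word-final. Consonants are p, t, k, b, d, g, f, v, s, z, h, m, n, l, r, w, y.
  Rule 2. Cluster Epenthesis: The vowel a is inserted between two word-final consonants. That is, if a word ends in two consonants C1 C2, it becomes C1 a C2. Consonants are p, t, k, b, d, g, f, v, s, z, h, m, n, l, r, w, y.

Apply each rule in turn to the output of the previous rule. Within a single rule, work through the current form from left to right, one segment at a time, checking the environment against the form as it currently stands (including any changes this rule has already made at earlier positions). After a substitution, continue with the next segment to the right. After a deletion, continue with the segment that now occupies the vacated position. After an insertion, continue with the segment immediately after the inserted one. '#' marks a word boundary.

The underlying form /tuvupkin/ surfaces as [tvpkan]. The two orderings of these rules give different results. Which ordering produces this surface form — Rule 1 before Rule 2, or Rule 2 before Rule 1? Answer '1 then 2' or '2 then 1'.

1 then 2

Order 1 then 2:
  1 Medial Vowel Deletion: [tuvupkin] → [tvpkn]
  2 Cluster Epenthesis: [tvpkn] → [tvpkan]
  result: [tvpkan]
Order 2 then 1:
  2 Cluster Epenthesis: no change — [tuvupkin]
  1 Medial Vowel Deletion: [tuvupkin] → [tvpkn]
  result: [tvpkn]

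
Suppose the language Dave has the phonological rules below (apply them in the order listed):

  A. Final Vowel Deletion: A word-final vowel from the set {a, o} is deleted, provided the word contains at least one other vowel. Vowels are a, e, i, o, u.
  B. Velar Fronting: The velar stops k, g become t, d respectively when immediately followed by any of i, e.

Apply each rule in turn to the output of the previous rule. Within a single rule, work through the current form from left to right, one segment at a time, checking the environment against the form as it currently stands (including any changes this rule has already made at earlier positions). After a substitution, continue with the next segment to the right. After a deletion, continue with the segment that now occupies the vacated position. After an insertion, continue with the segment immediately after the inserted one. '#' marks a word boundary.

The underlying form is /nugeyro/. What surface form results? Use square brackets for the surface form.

[nudeyr]

A Final Vowel Deletion: [nugeyro] → [nugeyr]
B Velar Fronting: [nugeyr] → [nudeyr]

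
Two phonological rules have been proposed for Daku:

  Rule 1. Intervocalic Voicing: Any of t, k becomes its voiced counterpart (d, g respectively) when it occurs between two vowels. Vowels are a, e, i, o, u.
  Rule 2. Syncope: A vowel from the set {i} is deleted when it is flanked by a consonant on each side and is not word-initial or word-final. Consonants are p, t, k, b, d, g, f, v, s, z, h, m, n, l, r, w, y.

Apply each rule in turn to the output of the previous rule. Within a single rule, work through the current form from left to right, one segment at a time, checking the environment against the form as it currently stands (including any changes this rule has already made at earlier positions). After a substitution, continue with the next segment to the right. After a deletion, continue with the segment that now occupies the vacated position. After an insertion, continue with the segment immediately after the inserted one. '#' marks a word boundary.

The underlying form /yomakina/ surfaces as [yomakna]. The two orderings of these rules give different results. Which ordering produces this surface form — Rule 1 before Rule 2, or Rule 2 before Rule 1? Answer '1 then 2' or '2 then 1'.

2 then 1

Order 1 then 2:
  1 Intervocalic Voicing: [yomakina] → [yomagina]
  2 Syncope: [yomagina] → [yomagna]
  result: [yomagna]
Order 2 then 1:
  2 Syncope: [yomakina] → [yomakna]
  1 Intervocalic Voicing: no change — [yomakna]
  result: [yomakna]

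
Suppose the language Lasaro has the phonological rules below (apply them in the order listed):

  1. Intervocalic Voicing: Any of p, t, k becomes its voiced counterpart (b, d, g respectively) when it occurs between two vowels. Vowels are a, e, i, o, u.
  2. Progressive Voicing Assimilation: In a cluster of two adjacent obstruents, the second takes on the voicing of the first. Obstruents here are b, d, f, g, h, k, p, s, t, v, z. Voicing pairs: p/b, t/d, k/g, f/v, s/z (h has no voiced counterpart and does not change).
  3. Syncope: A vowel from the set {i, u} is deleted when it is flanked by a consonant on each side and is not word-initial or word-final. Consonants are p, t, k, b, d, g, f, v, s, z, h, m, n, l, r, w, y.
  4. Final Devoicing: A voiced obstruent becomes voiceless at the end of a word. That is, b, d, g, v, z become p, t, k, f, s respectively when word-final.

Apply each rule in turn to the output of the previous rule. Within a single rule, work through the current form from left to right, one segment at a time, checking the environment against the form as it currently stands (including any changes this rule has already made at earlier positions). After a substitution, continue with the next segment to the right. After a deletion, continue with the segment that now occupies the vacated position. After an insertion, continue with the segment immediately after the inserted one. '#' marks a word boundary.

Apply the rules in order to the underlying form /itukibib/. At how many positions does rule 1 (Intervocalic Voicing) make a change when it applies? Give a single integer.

1 Intervocalic Voicing: [itukibib] → [idugibib]
2 Progressive Voicing Assimilation: no change — [idugibib]
3 Syncope: [idugibib] → [idgbb]
4 Final Devoicing: [idgbb] → [idgbp]
Rule 1 changed 2 position(s).

2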